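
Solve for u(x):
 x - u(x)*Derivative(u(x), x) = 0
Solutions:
 u(x) = -sqrt(C1 + x^2)
 u(x) = sqrt(C1 + x^2)


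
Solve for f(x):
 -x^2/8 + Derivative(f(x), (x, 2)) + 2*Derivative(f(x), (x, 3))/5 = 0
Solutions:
 f(x) = C1 + C2*x + C3*exp(-5*x/2) + x^4/96 - x^3/60 + x^2/50


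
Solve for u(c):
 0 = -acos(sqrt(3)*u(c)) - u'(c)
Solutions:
 Integral(1/acos(sqrt(3)*_y), (_y, u(c))) = C1 - c


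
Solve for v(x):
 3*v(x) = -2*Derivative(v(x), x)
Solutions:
 v(x) = C1*exp(-3*x/2)


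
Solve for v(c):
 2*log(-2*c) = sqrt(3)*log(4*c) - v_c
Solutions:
 v(c) = C1 + c*(-2 + sqrt(3))*log(c) + c*(-sqrt(3) - 2*log(2) + 2 + 2*sqrt(3)*log(2) - 2*I*pi)


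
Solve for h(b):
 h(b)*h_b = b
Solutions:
 h(b) = -sqrt(C1 + b^2)
 h(b) = sqrt(C1 + b^2)


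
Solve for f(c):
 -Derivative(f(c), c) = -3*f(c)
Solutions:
 f(c) = C1*exp(3*c)


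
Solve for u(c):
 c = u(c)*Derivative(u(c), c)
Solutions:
 u(c) = -sqrt(C1 + c^2)
 u(c) = sqrt(C1 + c^2)


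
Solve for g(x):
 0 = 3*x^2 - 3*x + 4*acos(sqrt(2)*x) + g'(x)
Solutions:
 g(x) = C1 - x^3 + 3*x^2/2 - 4*x*acos(sqrt(2)*x) + 2*sqrt(2)*sqrt(1 - 2*x^2)


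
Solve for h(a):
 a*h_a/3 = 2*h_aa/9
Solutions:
 h(a) = C1 + C2*erfi(sqrt(3)*a/2)


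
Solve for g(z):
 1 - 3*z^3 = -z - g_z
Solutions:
 g(z) = C1 + 3*z^4/4 - z^2/2 - z


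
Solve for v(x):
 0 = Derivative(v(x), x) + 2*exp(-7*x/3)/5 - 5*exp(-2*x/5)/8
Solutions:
 v(x) = C1 + 6*exp(-7*x/3)/35 - 25*exp(-2*x/5)/16


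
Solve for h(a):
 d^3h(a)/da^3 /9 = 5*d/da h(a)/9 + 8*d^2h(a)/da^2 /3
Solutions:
 h(a) = C1 + C2*exp(a*(12 - sqrt(149))) + C3*exp(a*(12 + sqrt(149)))


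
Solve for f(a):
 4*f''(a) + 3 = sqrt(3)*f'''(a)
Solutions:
 f(a) = C1 + C2*a + C3*exp(4*sqrt(3)*a/3) - 3*a^2/8


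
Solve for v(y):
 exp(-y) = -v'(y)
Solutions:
 v(y) = C1 + exp(-y)


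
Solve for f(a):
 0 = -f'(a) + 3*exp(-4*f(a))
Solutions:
 f(a) = log(-I*(C1 + 12*a)^(1/4))
 f(a) = log(I*(C1 + 12*a)^(1/4))
 f(a) = log(-(C1 + 12*a)^(1/4))
 f(a) = log(C1 + 12*a)/4


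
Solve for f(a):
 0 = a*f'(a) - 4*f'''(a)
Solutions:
 f(a) = C1 + Integral(C2*airyai(2^(1/3)*a/2) + C3*airybi(2^(1/3)*a/2), a)


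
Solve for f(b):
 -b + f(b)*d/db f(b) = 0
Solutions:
 f(b) = -sqrt(C1 + b^2)
 f(b) = sqrt(C1 + b^2)


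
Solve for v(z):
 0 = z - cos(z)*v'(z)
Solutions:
 v(z) = C1 + Integral(z/cos(z), z)


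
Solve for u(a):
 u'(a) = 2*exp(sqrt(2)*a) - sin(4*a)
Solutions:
 u(a) = C1 + sqrt(2)*exp(sqrt(2)*a) + cos(4*a)/4


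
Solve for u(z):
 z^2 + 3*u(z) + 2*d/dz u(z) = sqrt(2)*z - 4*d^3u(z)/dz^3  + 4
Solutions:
 u(z) = C1*exp(-3^(1/3)*z*(-(27 + sqrt(753))^(1/3) + 2*3^(1/3)/(27 + sqrt(753))^(1/3))/12)*sin(3^(1/6)*z*(6/(27 + sqrt(753))^(1/3) + 3^(2/3)*(27 + sqrt(753))^(1/3))/12) + C2*exp(-3^(1/3)*z*(-(27 + sqrt(753))^(1/3) + 2*3^(1/3)/(27 + sqrt(753))^(1/3))/12)*cos(3^(1/6)*z*(6/(27 + sqrt(753))^(1/3) + 3^(2/3)*(27 + sqrt(753))^(1/3))/12) + C3*exp(3^(1/3)*z*(-(27 + sqrt(753))^(1/3) + 2*3^(1/3)/(27 + sqrt(753))^(1/3))/6) - z^2/3 + 4*z/9 + sqrt(2)*z/3 - 2*sqrt(2)/9 + 28/27


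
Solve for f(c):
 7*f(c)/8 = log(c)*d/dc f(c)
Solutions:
 f(c) = C1*exp(7*li(c)/8)


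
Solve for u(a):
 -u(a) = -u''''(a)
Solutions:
 u(a) = C1*exp(-a) + C2*exp(a) + C3*sin(a) + C4*cos(a)


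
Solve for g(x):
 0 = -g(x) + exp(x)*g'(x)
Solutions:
 g(x) = C1*exp(-exp(-x))


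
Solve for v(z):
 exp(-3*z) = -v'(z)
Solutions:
 v(z) = C1 + exp(-3*z)/3


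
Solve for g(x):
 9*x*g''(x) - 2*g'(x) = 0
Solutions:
 g(x) = C1 + C2*x^(11/9)


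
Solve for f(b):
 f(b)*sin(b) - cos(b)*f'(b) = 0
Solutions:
 f(b) = C1/cos(b)


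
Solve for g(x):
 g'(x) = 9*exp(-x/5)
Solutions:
 g(x) = C1 - 45*exp(-x/5)


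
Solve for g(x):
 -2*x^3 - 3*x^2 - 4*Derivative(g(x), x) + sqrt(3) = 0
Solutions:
 g(x) = C1 - x^4/8 - x^3/4 + sqrt(3)*x/4


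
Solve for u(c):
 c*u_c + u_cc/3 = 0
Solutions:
 u(c) = C1 + C2*erf(sqrt(6)*c/2)


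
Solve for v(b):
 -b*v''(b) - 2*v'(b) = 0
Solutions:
 v(b) = C1 + C2/b


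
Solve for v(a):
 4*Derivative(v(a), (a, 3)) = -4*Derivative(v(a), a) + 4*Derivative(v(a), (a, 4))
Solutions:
 v(a) = C1 + C2*exp(a*(-2^(2/3)*(3*sqrt(93) + 29)^(1/3) - 2*2^(1/3)/(3*sqrt(93) + 29)^(1/3) + 4)/12)*sin(2^(1/3)*sqrt(3)*a*(-2^(1/3)*(3*sqrt(93) + 29)^(1/3) + 2/(3*sqrt(93) + 29)^(1/3))/12) + C3*exp(a*(-2^(2/3)*(3*sqrt(93) + 29)^(1/3) - 2*2^(1/3)/(3*sqrt(93) + 29)^(1/3) + 4)/12)*cos(2^(1/3)*sqrt(3)*a*(-2^(1/3)*(3*sqrt(93) + 29)^(1/3) + 2/(3*sqrt(93) + 29)^(1/3))/12) + C4*exp(a*(2*2^(1/3)/(3*sqrt(93) + 29)^(1/3) + 2 + 2^(2/3)*(3*sqrt(93) + 29)^(1/3))/6)


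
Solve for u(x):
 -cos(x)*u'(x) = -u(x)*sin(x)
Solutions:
 u(x) = C1/cos(x)


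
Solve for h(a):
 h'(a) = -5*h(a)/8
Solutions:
 h(a) = C1*exp(-5*a/8)


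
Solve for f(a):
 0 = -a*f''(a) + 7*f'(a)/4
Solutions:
 f(a) = C1 + C2*a^(11/4)


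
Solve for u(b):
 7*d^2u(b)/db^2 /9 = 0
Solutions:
 u(b) = C1 + C2*b


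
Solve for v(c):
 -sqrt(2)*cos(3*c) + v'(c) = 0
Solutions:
 v(c) = C1 + sqrt(2)*sin(3*c)/3


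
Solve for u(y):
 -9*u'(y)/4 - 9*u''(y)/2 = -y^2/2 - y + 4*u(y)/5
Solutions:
 u(y) = 5*y^2/8 - 145*y/64 + (C1*sin(sqrt(415)*y/60) + C2*cos(sqrt(415)*y/60))*exp(-y/4) - 675/1024


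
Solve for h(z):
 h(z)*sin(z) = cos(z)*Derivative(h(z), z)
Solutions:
 h(z) = C1/cos(z)


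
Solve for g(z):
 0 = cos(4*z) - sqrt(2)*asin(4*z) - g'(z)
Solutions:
 g(z) = C1 - sqrt(2)*(z*asin(4*z) + sqrt(1 - 16*z^2)/4) + sin(4*z)/4


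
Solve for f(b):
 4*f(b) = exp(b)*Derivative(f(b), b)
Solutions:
 f(b) = C1*exp(-4*exp(-b))


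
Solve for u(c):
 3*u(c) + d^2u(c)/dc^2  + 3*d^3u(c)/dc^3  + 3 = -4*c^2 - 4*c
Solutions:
 u(c) = C1*exp(c*(-4 + 2*2^(1/3)/(27*sqrt(733) + 731)^(1/3) + 2^(2/3)*(27*sqrt(733) + 731)^(1/3))/36)*sin(2^(1/3)*sqrt(3)*c*(-2^(1/3)*(27*sqrt(733) + 731)^(1/3) + 2/(27*sqrt(733) + 731)^(1/3))/36) + C2*exp(c*(-4 + 2*2^(1/3)/(27*sqrt(733) + 731)^(1/3) + 2^(2/3)*(27*sqrt(733) + 731)^(1/3))/36)*cos(2^(1/3)*sqrt(3)*c*(-2^(1/3)*(27*sqrt(733) + 731)^(1/3) + 2/(27*sqrt(733) + 731)^(1/3))/36) + C3*exp(-c*(2*2^(1/3)/(27*sqrt(733) + 731)^(1/3) + 2 + 2^(2/3)*(27*sqrt(733) + 731)^(1/3))/18) - 4*c^2/3 - 4*c/3 - 1/9


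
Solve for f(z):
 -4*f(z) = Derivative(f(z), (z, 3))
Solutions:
 f(z) = C3*exp(-2^(2/3)*z) + (C1*sin(2^(2/3)*sqrt(3)*z/2) + C2*cos(2^(2/3)*sqrt(3)*z/2))*exp(2^(2/3)*z/2)


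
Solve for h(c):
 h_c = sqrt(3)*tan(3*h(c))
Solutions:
 h(c) = -asin(C1*exp(3*sqrt(3)*c))/3 + pi/3
 h(c) = asin(C1*exp(3*sqrt(3)*c))/3


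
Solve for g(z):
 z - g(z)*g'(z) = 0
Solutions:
 g(z) = -sqrt(C1 + z^2)
 g(z) = sqrt(C1 + z^2)


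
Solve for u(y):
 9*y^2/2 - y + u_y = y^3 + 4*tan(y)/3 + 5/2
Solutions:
 u(y) = C1 + y^4/4 - 3*y^3/2 + y^2/2 + 5*y/2 - 4*log(cos(y))/3


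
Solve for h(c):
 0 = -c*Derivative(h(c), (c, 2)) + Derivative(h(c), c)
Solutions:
 h(c) = C1 + C2*c^2


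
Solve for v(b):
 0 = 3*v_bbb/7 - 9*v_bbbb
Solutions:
 v(b) = C1 + C2*b + C3*b^2 + C4*exp(b/21)


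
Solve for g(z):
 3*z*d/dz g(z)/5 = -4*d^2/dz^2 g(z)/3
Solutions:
 g(z) = C1 + C2*erf(3*sqrt(10)*z/20)


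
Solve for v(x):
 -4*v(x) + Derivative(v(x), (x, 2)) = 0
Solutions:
 v(x) = C1*exp(-2*x) + C2*exp(2*x)


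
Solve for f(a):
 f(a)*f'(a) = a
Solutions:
 f(a) = -sqrt(C1 + a^2)
 f(a) = sqrt(C1 + a^2)


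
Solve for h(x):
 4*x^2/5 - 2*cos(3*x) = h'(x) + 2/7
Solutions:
 h(x) = C1 + 4*x^3/15 - 2*x/7 - 2*sin(3*x)/3


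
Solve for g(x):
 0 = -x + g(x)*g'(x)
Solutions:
 g(x) = -sqrt(C1 + x^2)
 g(x) = sqrt(C1 + x^2)


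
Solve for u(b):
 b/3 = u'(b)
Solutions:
 u(b) = C1 + b^2/6


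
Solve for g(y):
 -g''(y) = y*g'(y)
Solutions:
 g(y) = C1 + C2*erf(sqrt(2)*y/2)


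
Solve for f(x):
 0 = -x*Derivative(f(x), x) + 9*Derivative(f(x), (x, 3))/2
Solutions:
 f(x) = C1 + Integral(C2*airyai(6^(1/3)*x/3) + C3*airybi(6^(1/3)*x/3), x)


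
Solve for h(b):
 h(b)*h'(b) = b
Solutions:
 h(b) = -sqrt(C1 + b^2)
 h(b) = sqrt(C1 + b^2)


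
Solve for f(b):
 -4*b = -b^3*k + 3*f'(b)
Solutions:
 f(b) = C1 + b^4*k/12 - 2*b^2/3


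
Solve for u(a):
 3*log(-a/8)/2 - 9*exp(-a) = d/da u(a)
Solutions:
 u(a) = C1 + 3*a*log(-a)/2 + 3*a*(-3*log(2) - 1)/2 + 9*exp(-a)


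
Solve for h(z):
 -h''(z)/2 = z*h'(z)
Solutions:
 h(z) = C1 + C2*erf(z)


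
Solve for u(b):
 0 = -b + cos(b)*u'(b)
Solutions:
 u(b) = C1 + Integral(b/cos(b), b)


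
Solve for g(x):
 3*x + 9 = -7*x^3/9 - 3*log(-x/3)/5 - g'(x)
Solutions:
 g(x) = C1 - 7*x^4/36 - 3*x^2/2 - 3*x*log(-x)/5 + 3*x*(-14 + log(3))/5


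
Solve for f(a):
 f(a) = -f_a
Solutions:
 f(a) = C1*exp(-a)


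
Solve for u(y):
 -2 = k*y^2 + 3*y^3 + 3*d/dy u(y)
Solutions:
 u(y) = C1 - k*y^3/9 - y^4/4 - 2*y/3


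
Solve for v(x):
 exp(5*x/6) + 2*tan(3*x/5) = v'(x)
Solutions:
 v(x) = C1 + 6*exp(5*x/6)/5 - 10*log(cos(3*x/5))/3


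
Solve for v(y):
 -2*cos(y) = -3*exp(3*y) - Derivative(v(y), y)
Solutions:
 v(y) = C1 - exp(3*y) + 2*sin(y)


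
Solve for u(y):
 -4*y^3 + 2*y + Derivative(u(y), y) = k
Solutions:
 u(y) = C1 + k*y + y^4 - y^2


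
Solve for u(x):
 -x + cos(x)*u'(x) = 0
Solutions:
 u(x) = C1 + Integral(x/cos(x), x)


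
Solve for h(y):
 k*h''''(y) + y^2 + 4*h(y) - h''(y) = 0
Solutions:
 h(y) = C1*exp(-sqrt(2)*y*sqrt((1 - sqrt(1 - 16*k))/k)/2) + C2*exp(sqrt(2)*y*sqrt((1 - sqrt(1 - 16*k))/k)/2) + C3*exp(-sqrt(2)*y*sqrt((sqrt(1 - 16*k) + 1)/k)/2) + C4*exp(sqrt(2)*y*sqrt((sqrt(1 - 16*k) + 1)/k)/2) - y^2/4 - 1/8


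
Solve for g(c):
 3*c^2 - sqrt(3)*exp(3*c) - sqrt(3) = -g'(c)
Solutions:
 g(c) = C1 - c^3 + sqrt(3)*c + sqrt(3)*exp(3*c)/3


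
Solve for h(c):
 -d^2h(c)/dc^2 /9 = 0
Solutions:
 h(c) = C1 + C2*c


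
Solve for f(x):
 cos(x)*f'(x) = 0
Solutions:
 f(x) = C1


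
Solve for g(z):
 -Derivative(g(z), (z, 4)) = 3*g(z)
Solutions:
 g(z) = (C1*sin(sqrt(2)*3^(1/4)*z/2) + C2*cos(sqrt(2)*3^(1/4)*z/2))*exp(-sqrt(2)*3^(1/4)*z/2) + (C3*sin(sqrt(2)*3^(1/4)*z/2) + C4*cos(sqrt(2)*3^(1/4)*z/2))*exp(sqrt(2)*3^(1/4)*z/2)


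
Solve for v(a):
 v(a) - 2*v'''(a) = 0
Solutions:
 v(a) = C3*exp(2^(2/3)*a/2) + (C1*sin(2^(2/3)*sqrt(3)*a/4) + C2*cos(2^(2/3)*sqrt(3)*a/4))*exp(-2^(2/3)*a/4)


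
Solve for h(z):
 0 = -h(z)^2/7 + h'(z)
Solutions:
 h(z) = -7/(C1 + z)


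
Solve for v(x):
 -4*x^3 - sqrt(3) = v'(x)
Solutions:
 v(x) = C1 - x^4 - sqrt(3)*x


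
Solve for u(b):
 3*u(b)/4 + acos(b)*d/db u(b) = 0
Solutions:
 u(b) = C1*exp(-3*Integral(1/acos(b), b)/4)


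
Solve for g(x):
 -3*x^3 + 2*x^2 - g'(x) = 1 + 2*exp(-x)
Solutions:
 g(x) = C1 - 3*x^4/4 + 2*x^3/3 - x + 2*exp(-x)


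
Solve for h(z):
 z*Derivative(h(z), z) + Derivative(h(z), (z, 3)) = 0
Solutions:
 h(z) = C1 + Integral(C2*airyai(-z) + C3*airybi(-z), z)


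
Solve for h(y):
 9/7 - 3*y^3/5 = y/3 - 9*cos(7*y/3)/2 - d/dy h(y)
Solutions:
 h(y) = C1 + 3*y^4/20 + y^2/6 - 9*y/7 - 27*sin(7*y/3)/14


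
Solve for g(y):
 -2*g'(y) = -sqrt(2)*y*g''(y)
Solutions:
 g(y) = C1 + C2*y^(1 + sqrt(2))


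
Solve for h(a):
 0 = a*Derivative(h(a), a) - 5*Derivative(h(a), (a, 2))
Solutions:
 h(a) = C1 + C2*erfi(sqrt(10)*a/10)


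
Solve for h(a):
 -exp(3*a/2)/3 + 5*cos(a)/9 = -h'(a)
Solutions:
 h(a) = C1 + 2*exp(3*a/2)/9 - 5*sin(a)/9


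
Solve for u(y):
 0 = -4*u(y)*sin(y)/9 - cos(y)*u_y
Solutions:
 u(y) = C1*cos(y)^(4/9)


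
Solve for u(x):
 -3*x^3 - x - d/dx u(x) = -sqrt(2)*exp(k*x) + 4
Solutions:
 u(x) = C1 - 3*x^4/4 - x^2/2 - 4*x + sqrt(2)*exp(k*x)/k


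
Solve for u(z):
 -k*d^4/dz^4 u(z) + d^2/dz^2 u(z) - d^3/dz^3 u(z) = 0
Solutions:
 u(z) = C1 + C2*z + C3*exp(z*(sqrt(4*k + 1) - 1)/(2*k)) + C4*exp(-z*(sqrt(4*k + 1) + 1)/(2*k))


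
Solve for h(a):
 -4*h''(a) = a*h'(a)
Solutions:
 h(a) = C1 + C2*erf(sqrt(2)*a/4)


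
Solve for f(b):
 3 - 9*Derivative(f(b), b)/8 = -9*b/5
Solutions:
 f(b) = C1 + 4*b^2/5 + 8*b/3


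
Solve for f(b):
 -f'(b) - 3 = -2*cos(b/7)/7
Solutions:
 f(b) = C1 - 3*b + 2*sin(b/7)


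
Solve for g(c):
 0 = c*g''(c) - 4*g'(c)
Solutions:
 g(c) = C1 + C2*c^5


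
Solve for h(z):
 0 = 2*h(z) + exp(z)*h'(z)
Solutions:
 h(z) = C1*exp(2*exp(-z))


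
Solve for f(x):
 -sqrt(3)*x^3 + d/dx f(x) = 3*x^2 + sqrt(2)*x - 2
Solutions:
 f(x) = C1 + sqrt(3)*x^4/4 + x^3 + sqrt(2)*x^2/2 - 2*x


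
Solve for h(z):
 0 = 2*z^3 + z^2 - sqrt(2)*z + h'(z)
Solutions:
 h(z) = C1 - z^4/2 - z^3/3 + sqrt(2)*z^2/2


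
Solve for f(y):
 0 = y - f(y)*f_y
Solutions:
 f(y) = -sqrt(C1 + y^2)
 f(y) = sqrt(C1 + y^2)


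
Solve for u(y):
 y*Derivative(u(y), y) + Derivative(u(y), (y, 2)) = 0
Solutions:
 u(y) = C1 + C2*erf(sqrt(2)*y/2)


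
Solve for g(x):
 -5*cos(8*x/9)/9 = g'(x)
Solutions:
 g(x) = C1 - 5*sin(8*x/9)/8


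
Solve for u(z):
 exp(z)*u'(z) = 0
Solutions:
 u(z) = C1


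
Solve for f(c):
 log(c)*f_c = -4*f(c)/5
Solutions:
 f(c) = C1*exp(-4*li(c)/5)


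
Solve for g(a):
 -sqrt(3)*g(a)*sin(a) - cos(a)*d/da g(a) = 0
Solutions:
 g(a) = C1*cos(a)^(sqrt(3))


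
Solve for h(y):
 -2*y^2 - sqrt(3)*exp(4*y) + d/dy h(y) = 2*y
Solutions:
 h(y) = C1 + 2*y^3/3 + y^2 + sqrt(3)*exp(4*y)/4


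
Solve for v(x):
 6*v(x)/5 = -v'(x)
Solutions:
 v(x) = C1*exp(-6*x/5)


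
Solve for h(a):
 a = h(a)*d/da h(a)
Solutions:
 h(a) = -sqrt(C1 + a^2)
 h(a) = sqrt(C1 + a^2)


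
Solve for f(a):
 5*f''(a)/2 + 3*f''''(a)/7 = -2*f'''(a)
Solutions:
 f(a) = C1 + C2*a + (C3*sin(sqrt(14)*a/6) + C4*cos(sqrt(14)*a/6))*exp(-7*a/3)


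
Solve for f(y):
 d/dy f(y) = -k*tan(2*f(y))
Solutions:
 f(y) = -asin(C1*exp(-2*k*y))/2 + pi/2
 f(y) = asin(C1*exp(-2*k*y))/2


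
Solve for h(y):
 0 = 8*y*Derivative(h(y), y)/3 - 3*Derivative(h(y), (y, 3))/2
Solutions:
 h(y) = C1 + Integral(C2*airyai(2*6^(1/3)*y/3) + C3*airybi(2*6^(1/3)*y/3), y)


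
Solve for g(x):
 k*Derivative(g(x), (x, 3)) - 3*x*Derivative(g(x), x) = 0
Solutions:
 g(x) = C1 + Integral(C2*airyai(3^(1/3)*x*(1/k)^(1/3)) + C3*airybi(3^(1/3)*x*(1/k)^(1/3)), x)


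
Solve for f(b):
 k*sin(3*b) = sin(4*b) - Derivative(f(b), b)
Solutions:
 f(b) = C1 + k*cos(3*b)/3 - cos(4*b)/4


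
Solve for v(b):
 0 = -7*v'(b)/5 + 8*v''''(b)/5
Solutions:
 v(b) = C1 + C4*exp(7^(1/3)*b/2) + (C2*sin(sqrt(3)*7^(1/3)*b/4) + C3*cos(sqrt(3)*7^(1/3)*b/4))*exp(-7^(1/3)*b/4)


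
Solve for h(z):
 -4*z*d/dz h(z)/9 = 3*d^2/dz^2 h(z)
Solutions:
 h(z) = C1 + C2*erf(sqrt(6)*z/9)


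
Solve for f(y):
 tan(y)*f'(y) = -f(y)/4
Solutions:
 f(y) = C1/sin(y)^(1/4)


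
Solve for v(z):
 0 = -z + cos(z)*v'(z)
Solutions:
 v(z) = C1 + Integral(z/cos(z), z)


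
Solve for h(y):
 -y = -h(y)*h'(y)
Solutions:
 h(y) = -sqrt(C1 + y^2)
 h(y) = sqrt(C1 + y^2)


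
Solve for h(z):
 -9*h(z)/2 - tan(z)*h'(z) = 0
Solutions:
 h(z) = C1/sin(z)^(9/2)


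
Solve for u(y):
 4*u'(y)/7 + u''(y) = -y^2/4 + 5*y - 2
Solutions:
 u(y) = C1 + C2*exp(-4*y/7) - 7*y^3/48 + 329*y^2/64 - 2751*y/128


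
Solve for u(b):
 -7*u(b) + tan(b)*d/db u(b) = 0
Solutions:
 u(b) = C1*sin(b)^7


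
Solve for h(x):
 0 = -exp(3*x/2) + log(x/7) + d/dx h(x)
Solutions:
 h(x) = C1 - x*log(x) + x*(1 + log(7)) + 2*exp(3*x/2)/3


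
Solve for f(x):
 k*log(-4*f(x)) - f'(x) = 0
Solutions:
 Integral(1/(log(-_y) + 2*log(2)), (_y, f(x))) = C1 + k*x


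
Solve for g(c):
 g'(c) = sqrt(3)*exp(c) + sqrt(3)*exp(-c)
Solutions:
 g(c) = C1 + 2*sqrt(3)*sinh(c)


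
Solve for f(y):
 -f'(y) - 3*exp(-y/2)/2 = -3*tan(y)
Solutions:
 f(y) = C1 + 3*log(tan(y)^2 + 1)/2 + 3*exp(-y/2)


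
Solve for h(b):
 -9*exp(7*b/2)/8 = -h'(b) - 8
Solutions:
 h(b) = C1 - 8*b + 9*exp(7*b/2)/28


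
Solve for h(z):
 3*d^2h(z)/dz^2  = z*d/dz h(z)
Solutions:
 h(z) = C1 + C2*erfi(sqrt(6)*z/6)


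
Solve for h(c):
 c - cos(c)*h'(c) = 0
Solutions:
 h(c) = C1 + Integral(c/cos(c), c)


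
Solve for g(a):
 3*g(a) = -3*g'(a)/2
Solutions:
 g(a) = C1*exp(-2*a)


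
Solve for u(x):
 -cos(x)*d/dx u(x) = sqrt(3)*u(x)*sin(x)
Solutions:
 u(x) = C1*cos(x)^(sqrt(3))


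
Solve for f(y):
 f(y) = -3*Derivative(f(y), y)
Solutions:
 f(y) = C1*exp(-y/3)


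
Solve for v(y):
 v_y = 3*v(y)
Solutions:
 v(y) = C1*exp(3*y)


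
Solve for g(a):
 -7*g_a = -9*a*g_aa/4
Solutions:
 g(a) = C1 + C2*a^(37/9)


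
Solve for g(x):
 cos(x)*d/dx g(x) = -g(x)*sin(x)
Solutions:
 g(x) = C1*cos(x)


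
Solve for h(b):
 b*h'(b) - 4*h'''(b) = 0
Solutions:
 h(b) = C1 + Integral(C2*airyai(2^(1/3)*b/2) + C3*airybi(2^(1/3)*b/2), b)


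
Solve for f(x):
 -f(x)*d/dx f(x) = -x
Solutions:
 f(x) = -sqrt(C1 + x^2)
 f(x) = sqrt(C1 + x^2)


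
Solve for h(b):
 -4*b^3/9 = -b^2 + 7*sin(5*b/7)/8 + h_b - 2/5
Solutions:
 h(b) = C1 - b^4/9 + b^3/3 + 2*b/5 + 49*cos(5*b/7)/40


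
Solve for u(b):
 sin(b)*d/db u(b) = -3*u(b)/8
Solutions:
 u(b) = C1*(cos(b) + 1)^(3/16)/(cos(b) - 1)^(3/16)


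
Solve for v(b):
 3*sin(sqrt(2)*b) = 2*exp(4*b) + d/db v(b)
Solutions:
 v(b) = C1 - exp(4*b)/2 - 3*sqrt(2)*cos(sqrt(2)*b)/2


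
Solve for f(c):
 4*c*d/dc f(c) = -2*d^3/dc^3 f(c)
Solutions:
 f(c) = C1 + Integral(C2*airyai(-2^(1/3)*c) + C3*airybi(-2^(1/3)*c), c)


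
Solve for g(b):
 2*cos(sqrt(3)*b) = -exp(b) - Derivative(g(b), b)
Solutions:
 g(b) = C1 - exp(b) - 2*sqrt(3)*sin(sqrt(3)*b)/3


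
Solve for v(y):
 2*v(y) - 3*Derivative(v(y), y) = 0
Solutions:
 v(y) = C1*exp(2*y/3)


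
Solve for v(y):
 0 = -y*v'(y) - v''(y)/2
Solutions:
 v(y) = C1 + C2*erf(y)


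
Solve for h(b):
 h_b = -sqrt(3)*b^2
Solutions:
 h(b) = C1 - sqrt(3)*b^3/3


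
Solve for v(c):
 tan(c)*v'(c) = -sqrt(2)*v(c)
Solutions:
 v(c) = C1/sin(c)^(sqrt(2))


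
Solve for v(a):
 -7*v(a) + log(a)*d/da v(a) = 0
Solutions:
 v(a) = C1*exp(7*li(a))


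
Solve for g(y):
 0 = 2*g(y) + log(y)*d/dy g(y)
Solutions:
 g(y) = C1*exp(-2*li(y))


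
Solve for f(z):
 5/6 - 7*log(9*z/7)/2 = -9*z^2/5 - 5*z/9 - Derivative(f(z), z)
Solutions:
 f(z) = C1 - 3*z^3/5 - 5*z^2/18 + 7*z*log(z)/2 - 7*z*log(7)/2 - 13*z/3 + 7*z*log(3)


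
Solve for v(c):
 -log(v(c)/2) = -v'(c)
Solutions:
 Integral(1/(-log(_y) + log(2)), (_y, v(c))) = C1 - c


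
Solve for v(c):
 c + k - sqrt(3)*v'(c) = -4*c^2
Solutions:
 v(c) = C1 + 4*sqrt(3)*c^3/9 + sqrt(3)*c^2/6 + sqrt(3)*c*k/3


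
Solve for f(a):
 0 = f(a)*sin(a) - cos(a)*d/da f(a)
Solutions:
 f(a) = C1/cos(a)


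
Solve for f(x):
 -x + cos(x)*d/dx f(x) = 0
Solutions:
 f(x) = C1 + Integral(x/cos(x), x)


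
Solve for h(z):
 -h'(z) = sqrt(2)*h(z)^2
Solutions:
 h(z) = 1/(C1 + sqrt(2)*z)


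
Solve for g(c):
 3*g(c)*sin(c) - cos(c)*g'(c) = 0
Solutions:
 g(c) = C1/cos(c)^3


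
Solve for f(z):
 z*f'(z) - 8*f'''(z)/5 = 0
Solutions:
 f(z) = C1 + Integral(C2*airyai(5^(1/3)*z/2) + C3*airybi(5^(1/3)*z/2), z)


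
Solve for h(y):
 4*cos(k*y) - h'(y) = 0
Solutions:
 h(y) = C1 + 4*sin(k*y)/k


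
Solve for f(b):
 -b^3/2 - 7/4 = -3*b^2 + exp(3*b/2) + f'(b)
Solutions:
 f(b) = C1 - b^4/8 + b^3 - 7*b/4 - 2*exp(3*b/2)/3


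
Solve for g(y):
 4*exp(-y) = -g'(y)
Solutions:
 g(y) = C1 + 4*exp(-y)


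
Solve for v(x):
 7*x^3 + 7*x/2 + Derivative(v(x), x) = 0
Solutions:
 v(x) = C1 - 7*x^4/4 - 7*x^2/4


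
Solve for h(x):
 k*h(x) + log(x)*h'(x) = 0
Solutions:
 h(x) = C1*exp(-k*li(x))


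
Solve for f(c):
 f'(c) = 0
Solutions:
 f(c) = C1


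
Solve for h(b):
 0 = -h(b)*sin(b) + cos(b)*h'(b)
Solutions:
 h(b) = C1/cos(b)


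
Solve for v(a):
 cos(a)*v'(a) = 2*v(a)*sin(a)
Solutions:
 v(a) = C1/cos(a)^2


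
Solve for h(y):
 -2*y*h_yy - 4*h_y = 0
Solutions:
 h(y) = C1 + C2/y


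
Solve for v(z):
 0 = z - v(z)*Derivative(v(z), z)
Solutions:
 v(z) = -sqrt(C1 + z^2)
 v(z) = sqrt(C1 + z^2)


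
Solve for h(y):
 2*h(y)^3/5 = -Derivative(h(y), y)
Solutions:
 h(y) = -sqrt(10)*sqrt(-1/(C1 - 2*y))/2
 h(y) = sqrt(10)*sqrt(-1/(C1 - 2*y))/2


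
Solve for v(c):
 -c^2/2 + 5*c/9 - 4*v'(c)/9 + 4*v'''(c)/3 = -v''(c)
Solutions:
 v(c) = C1 + C2*exp(c*(-9 + sqrt(273))/24) + C3*exp(-c*(9 + sqrt(273))/24) - 3*c^3/8 - 61*c^2/32 - 981*c/64


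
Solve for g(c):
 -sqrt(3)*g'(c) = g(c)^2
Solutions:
 g(c) = 3/(C1 + sqrt(3)*c)


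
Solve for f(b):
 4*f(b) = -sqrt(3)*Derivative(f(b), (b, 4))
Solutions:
 f(b) = (C1*sin(3^(7/8)*b/3) + C2*cos(3^(7/8)*b/3))*exp(-3^(7/8)*b/3) + (C3*sin(3^(7/8)*b/3) + C4*cos(3^(7/8)*b/3))*exp(3^(7/8)*b/3)


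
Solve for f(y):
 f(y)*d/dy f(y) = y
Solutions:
 f(y) = -sqrt(C1 + y^2)
 f(y) = sqrt(C1 + y^2)


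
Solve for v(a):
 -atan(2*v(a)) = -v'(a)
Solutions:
 Integral(1/atan(2*_y), (_y, v(a))) = C1 + a


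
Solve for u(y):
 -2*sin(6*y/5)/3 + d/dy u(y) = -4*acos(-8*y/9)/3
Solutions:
 u(y) = C1 - 4*y*acos(-8*y/9)/3 - sqrt(81 - 64*y^2)/6 - 5*cos(6*y/5)/9


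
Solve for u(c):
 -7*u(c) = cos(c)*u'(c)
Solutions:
 u(c) = C1*sqrt(sin(c) - 1)*(sin(c)^3 - 3*sin(c)^2 + 3*sin(c) - 1)/(sqrt(sin(c) + 1)*(sin(c)^3 + 3*sin(c)^2 + 3*sin(c) + 1))


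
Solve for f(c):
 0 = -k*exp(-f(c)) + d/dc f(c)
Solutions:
 f(c) = log(C1 + c*k)


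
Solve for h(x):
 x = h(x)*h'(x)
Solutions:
 h(x) = -sqrt(C1 + x^2)
 h(x) = sqrt(C1 + x^2)


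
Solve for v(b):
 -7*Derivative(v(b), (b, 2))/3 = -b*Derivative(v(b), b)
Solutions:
 v(b) = C1 + C2*erfi(sqrt(42)*b/14)


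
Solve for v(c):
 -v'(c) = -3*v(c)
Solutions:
 v(c) = C1*exp(3*c)


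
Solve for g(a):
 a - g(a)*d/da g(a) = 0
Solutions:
 g(a) = -sqrt(C1 + a^2)
 g(a) = sqrt(C1 + a^2)


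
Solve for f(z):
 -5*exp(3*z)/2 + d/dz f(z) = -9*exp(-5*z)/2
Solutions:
 f(z) = C1 + 5*exp(3*z)/6 + 9*exp(-5*z)/10


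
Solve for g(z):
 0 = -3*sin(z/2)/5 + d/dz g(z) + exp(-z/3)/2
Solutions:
 g(z) = C1 - 6*cos(z/2)/5 + 3*exp(-z/3)/2


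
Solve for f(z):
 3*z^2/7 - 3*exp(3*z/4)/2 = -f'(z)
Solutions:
 f(z) = C1 - z^3/7 + 2*exp(3*z/4)


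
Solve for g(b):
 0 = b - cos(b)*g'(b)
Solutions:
 g(b) = C1 + Integral(b/cos(b), b)


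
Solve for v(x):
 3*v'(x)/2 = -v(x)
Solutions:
 v(x) = C1*exp(-2*x/3)


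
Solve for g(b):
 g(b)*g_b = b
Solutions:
 g(b) = -sqrt(C1 + b^2)
 g(b) = sqrt(C1 + b^2)


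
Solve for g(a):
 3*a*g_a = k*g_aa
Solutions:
 g(a) = C1 + C2*erf(sqrt(6)*a*sqrt(-1/k)/2)/sqrt(-1/k)


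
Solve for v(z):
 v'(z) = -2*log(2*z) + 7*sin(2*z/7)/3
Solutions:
 v(z) = C1 - 2*z*log(z) - 2*z*log(2) + 2*z - 49*cos(2*z/7)/6


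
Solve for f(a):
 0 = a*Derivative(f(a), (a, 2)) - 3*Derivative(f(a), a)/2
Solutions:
 f(a) = C1 + C2*a^(5/2)


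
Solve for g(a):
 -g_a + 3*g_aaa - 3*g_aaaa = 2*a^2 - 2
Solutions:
 g(a) = C1 + C2*exp(a*(2*2^(1/3)/(3*sqrt(5) + 7)^(1/3) + 2^(2/3)*(3*sqrt(5) + 7)^(1/3) + 4)/12)*sin(2^(1/3)*sqrt(3)*a*(-2^(1/3)*(3*sqrt(5) + 7)^(1/3) + 2/(3*sqrt(5) + 7)^(1/3))/12) + C3*exp(a*(2*2^(1/3)/(3*sqrt(5) + 7)^(1/3) + 2^(2/3)*(3*sqrt(5) + 7)^(1/3) + 4)/12)*cos(2^(1/3)*sqrt(3)*a*(-2^(1/3)*(3*sqrt(5) + 7)^(1/3) + 2/(3*sqrt(5) + 7)^(1/3))/12) + C4*exp(a*(-2^(2/3)*(3*sqrt(5) + 7)^(1/3) - 2*2^(1/3)/(3*sqrt(5) + 7)^(1/3) + 2)/6) - 2*a^3/3 - 10*a


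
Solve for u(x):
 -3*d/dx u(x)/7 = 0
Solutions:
 u(x) = C1


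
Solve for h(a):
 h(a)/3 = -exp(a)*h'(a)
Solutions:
 h(a) = C1*exp(exp(-a)/3)


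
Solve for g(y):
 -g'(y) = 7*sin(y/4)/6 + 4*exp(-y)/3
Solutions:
 g(y) = C1 + 14*cos(y/4)/3 + 4*exp(-y)/3


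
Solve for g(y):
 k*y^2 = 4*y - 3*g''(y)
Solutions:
 g(y) = C1 + C2*y - k*y^4/36 + 2*y^3/9


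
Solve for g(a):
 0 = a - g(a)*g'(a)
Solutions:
 g(a) = -sqrt(C1 + a^2)
 g(a) = sqrt(C1 + a^2)


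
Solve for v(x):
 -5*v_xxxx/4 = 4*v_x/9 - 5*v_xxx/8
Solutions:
 v(x) = C1 + C2*exp(x*(5*5^(1/3)/(8*sqrt(546) + 187)^(1/3) + 10 + 5^(2/3)*(8*sqrt(546) + 187)^(1/3))/60)*sin(sqrt(3)*5^(1/3)*x*(-5^(1/3)*(8*sqrt(546) + 187)^(1/3) + 5/(8*sqrt(546) + 187)^(1/3))/60) + C3*exp(x*(5*5^(1/3)/(8*sqrt(546) + 187)^(1/3) + 10 + 5^(2/3)*(8*sqrt(546) + 187)^(1/3))/60)*cos(sqrt(3)*5^(1/3)*x*(-5^(1/3)*(8*sqrt(546) + 187)^(1/3) + 5/(8*sqrt(546) + 187)^(1/3))/60) + C4*exp(x*(-5^(2/3)*(8*sqrt(546) + 187)^(1/3) - 5*5^(1/3)/(8*sqrt(546) + 187)^(1/3) + 5)/30)


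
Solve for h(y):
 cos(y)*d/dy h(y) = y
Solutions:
 h(y) = C1 + Integral(y/cos(y), y)


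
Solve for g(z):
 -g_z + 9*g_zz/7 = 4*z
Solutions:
 g(z) = C1 + C2*exp(7*z/9) - 2*z^2 - 36*z/7


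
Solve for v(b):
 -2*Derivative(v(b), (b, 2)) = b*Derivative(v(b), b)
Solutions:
 v(b) = C1 + C2*erf(b/2)


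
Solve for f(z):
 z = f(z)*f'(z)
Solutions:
 f(z) = -sqrt(C1 + z^2)
 f(z) = sqrt(C1 + z^2)


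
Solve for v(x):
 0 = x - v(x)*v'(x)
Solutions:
 v(x) = -sqrt(C1 + x^2)
 v(x) = sqrt(C1 + x^2)


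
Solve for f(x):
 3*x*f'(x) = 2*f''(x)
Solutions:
 f(x) = C1 + C2*erfi(sqrt(3)*x/2)


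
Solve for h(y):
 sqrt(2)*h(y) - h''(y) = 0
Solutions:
 h(y) = C1*exp(-2^(1/4)*y) + C2*exp(2^(1/4)*y)


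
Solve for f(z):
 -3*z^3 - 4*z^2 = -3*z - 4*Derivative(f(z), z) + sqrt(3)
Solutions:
 f(z) = C1 + 3*z^4/16 + z^3/3 - 3*z^2/8 + sqrt(3)*z/4


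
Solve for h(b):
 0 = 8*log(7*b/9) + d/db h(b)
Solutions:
 h(b) = C1 - 8*b*log(b) + b*log(43046721/5764801) + 8*b


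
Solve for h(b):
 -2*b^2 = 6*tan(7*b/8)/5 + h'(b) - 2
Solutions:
 h(b) = C1 - 2*b^3/3 + 2*b + 48*log(cos(7*b/8))/35


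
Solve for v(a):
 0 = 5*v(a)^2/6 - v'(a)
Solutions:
 v(a) = -6/(C1 + 5*a)


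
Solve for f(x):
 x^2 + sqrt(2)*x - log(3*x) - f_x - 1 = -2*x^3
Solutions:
 f(x) = C1 + x^4/2 + x^3/3 + sqrt(2)*x^2/2 - x*log(x) - x*log(3)


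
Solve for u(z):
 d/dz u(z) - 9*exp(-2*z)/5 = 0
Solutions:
 u(z) = C1 - 9*exp(-2*z)/10


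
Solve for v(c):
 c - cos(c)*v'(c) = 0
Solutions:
 v(c) = C1 + Integral(c/cos(c), c)


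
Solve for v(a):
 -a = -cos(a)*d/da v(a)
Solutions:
 v(a) = C1 + Integral(a/cos(a), a)


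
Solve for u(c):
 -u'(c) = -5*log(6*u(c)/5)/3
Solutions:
 3*Integral(1/(-log(_y) - log(6) + log(5)), (_y, u(c)))/5 = C1 - c


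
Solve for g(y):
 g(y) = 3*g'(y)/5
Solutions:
 g(y) = C1*exp(5*y/3)


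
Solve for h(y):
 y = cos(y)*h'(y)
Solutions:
 h(y) = C1 + Integral(y/cos(y), y)


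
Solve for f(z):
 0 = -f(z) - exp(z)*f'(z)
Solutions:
 f(z) = C1*exp(exp(-z))


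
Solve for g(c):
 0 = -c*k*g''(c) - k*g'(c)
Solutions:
 g(c) = C1 + C2*log(c)


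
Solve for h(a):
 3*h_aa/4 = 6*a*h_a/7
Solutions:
 h(a) = C1 + C2*erfi(2*sqrt(7)*a/7)


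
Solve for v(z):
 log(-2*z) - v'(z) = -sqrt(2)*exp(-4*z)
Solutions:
 v(z) = C1 + z*log(-z) + z*(-1 + log(2)) - sqrt(2)*exp(-4*z)/4


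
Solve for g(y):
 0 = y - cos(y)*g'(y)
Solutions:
 g(y) = C1 + Integral(y/cos(y), y)


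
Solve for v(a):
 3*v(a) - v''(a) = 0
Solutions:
 v(a) = C1*exp(-sqrt(3)*a) + C2*exp(sqrt(3)*a)


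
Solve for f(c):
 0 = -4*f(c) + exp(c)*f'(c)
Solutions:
 f(c) = C1*exp(-4*exp(-c))


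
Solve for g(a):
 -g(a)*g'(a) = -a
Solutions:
 g(a) = -sqrt(C1 + a^2)
 g(a) = sqrt(C1 + a^2)


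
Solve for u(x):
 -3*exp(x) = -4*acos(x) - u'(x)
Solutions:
 u(x) = C1 - 4*x*acos(x) + 4*sqrt(1 - x^2) + 3*exp(x)


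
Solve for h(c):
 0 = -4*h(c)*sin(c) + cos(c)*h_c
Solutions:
 h(c) = C1/cos(c)^4


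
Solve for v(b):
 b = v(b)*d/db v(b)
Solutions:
 v(b) = -sqrt(C1 + b^2)
 v(b) = sqrt(C1 + b^2)


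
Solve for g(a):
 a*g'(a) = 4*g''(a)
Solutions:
 g(a) = C1 + C2*erfi(sqrt(2)*a/4)


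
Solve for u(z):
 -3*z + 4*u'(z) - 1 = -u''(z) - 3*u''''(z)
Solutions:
 u(z) = C1 + C4*exp(-z) + 3*z^2/8 + z/16 + (C2*sin(sqrt(39)*z/6) + C3*cos(sqrt(39)*z/6))*exp(z/2)


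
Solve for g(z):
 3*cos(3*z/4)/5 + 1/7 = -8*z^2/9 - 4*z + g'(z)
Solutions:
 g(z) = C1 + 8*z^3/27 + 2*z^2 + z/7 + 4*sin(3*z/4)/5


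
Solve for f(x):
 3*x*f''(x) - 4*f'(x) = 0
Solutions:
 f(x) = C1 + C2*x^(7/3)


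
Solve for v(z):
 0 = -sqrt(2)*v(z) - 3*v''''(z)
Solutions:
 v(z) = (C1*sin(2^(5/8)*3^(3/4)*z/6) + C2*cos(2^(5/8)*3^(3/4)*z/6))*exp(-2^(5/8)*3^(3/4)*z/6) + (C3*sin(2^(5/8)*3^(3/4)*z/6) + C4*cos(2^(5/8)*3^(3/4)*z/6))*exp(2^(5/8)*3^(3/4)*z/6)


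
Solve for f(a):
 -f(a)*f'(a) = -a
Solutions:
 f(a) = -sqrt(C1 + a^2)
 f(a) = sqrt(C1 + a^2)


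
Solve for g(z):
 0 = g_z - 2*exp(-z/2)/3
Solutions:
 g(z) = C1 - 4*exp(-z/2)/3


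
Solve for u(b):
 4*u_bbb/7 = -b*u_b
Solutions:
 u(b) = C1 + Integral(C2*airyai(-14^(1/3)*b/2) + C3*airybi(-14^(1/3)*b/2), b)


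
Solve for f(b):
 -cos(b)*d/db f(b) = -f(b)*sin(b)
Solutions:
 f(b) = C1/cos(b)


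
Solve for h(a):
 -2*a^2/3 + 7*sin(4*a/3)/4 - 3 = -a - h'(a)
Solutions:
 h(a) = C1 + 2*a^3/9 - a^2/2 + 3*a + 21*cos(4*a/3)/16


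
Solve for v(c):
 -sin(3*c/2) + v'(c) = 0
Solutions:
 v(c) = C1 - 2*cos(3*c/2)/3


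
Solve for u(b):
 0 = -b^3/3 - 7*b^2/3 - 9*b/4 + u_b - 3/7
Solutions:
 u(b) = C1 + b^4/12 + 7*b^3/9 + 9*b^2/8 + 3*b/7


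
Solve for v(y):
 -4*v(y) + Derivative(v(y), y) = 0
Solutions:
 v(y) = C1*exp(4*y)


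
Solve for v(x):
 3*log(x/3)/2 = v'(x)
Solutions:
 v(x) = C1 + 3*x*log(x)/2 - 3*x*log(3)/2 - 3*x/2


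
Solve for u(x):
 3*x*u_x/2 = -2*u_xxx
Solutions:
 u(x) = C1 + Integral(C2*airyai(-6^(1/3)*x/2) + C3*airybi(-6^(1/3)*x/2), x)


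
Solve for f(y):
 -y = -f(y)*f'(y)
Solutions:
 f(y) = -sqrt(C1 + y^2)
 f(y) = sqrt(C1 + y^2)


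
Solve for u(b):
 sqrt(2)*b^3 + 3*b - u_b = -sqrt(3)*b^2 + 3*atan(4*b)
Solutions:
 u(b) = C1 + sqrt(2)*b^4/4 + sqrt(3)*b^3/3 + 3*b^2/2 - 3*b*atan(4*b) + 3*log(16*b^2 + 1)/8


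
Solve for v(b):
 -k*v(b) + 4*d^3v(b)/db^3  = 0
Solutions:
 v(b) = C1*exp(2^(1/3)*b*k^(1/3)/2) + C2*exp(2^(1/3)*b*k^(1/3)*(-1 + sqrt(3)*I)/4) + C3*exp(-2^(1/3)*b*k^(1/3)*(1 + sqrt(3)*I)/4)


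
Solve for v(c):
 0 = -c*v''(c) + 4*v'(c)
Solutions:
 v(c) = C1 + C2*c^5


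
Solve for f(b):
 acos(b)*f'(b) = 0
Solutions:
 f(b) = C1


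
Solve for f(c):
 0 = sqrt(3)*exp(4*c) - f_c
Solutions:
 f(c) = C1 + sqrt(3)*exp(4*c)/4


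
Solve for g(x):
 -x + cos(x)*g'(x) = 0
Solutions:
 g(x) = C1 + Integral(x/cos(x), x)


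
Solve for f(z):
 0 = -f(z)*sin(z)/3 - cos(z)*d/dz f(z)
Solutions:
 f(z) = C1*cos(z)^(1/3)


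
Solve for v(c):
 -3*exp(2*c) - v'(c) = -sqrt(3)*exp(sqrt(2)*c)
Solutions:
 v(c) = C1 - 3*exp(2*c)/2 + sqrt(6)*exp(sqrt(2)*c)/2


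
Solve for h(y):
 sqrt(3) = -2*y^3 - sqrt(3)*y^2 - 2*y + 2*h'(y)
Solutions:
 h(y) = C1 + y^4/4 + sqrt(3)*y^3/6 + y^2/2 + sqrt(3)*y/2


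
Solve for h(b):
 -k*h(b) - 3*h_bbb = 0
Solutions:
 h(b) = C1*exp(3^(2/3)*b*(-k)^(1/3)/3) + C2*exp(b*(-k)^(1/3)*(-3^(2/3) + 3*3^(1/6)*I)/6) + C3*exp(-b*(-k)^(1/3)*(3^(2/3) + 3*3^(1/6)*I)/6)


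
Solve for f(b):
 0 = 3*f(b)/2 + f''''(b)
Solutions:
 f(b) = (C1*sin(6^(1/4)*b/2) + C2*cos(6^(1/4)*b/2))*exp(-6^(1/4)*b/2) + (C3*sin(6^(1/4)*b/2) + C4*cos(6^(1/4)*b/2))*exp(6^(1/4)*b/2)


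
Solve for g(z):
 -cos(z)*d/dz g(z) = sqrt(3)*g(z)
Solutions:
 g(z) = C1*(sin(z) - 1)^(sqrt(3)/2)/(sin(z) + 1)^(sqrt(3)/2)


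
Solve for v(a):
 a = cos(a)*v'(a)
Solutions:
 v(a) = C1 + Integral(a/cos(a), a)


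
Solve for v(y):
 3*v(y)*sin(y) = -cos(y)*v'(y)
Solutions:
 v(y) = C1*cos(y)^3


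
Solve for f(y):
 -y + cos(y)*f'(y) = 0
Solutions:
 f(y) = C1 + Integral(y/cos(y), y)


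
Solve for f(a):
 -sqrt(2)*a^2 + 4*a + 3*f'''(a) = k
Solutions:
 f(a) = C1 + C2*a + C3*a^2 + sqrt(2)*a^5/180 - a^4/18 + a^3*k/18


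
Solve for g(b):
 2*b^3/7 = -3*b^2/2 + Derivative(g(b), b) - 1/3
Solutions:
 g(b) = C1 + b^4/14 + b^3/2 + b/3


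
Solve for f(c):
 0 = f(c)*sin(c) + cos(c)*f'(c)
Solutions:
 f(c) = C1*cos(c)


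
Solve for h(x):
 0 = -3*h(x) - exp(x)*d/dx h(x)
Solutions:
 h(x) = C1*exp(3*exp(-x))


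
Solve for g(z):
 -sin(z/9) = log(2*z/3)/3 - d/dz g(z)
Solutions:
 g(z) = C1 + z*log(z)/3 - z*log(3)/3 - z/3 + z*log(2)/3 - 9*cos(z/9)


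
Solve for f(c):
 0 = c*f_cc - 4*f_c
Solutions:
 f(c) = C1 + C2*c^5


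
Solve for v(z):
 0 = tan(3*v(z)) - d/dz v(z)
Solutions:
 v(z) = -asin(C1*exp(3*z))/3 + pi/3
 v(z) = asin(C1*exp(3*z))/3


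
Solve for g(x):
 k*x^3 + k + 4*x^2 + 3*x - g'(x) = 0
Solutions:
 g(x) = C1 + k*x^4/4 + k*x + 4*x^3/3 + 3*x^2/2


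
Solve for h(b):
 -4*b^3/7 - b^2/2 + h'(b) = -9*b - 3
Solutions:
 h(b) = C1 + b^4/7 + b^3/6 - 9*b^2/2 - 3*b


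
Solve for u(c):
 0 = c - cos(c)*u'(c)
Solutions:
 u(c) = C1 + Integral(c/cos(c), c)


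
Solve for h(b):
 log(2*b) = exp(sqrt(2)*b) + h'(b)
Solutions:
 h(b) = C1 + b*log(b) + b*(-1 + log(2)) - sqrt(2)*exp(sqrt(2)*b)/2


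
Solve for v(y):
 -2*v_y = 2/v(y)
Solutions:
 v(y) = -sqrt(C1 - 2*y)
 v(y) = sqrt(C1 - 2*y)


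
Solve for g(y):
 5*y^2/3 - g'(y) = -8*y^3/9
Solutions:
 g(y) = C1 + 2*y^4/9 + 5*y^3/9


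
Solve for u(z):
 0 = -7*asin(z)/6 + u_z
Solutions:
 u(z) = C1 + 7*z*asin(z)/6 + 7*sqrt(1 - z^2)/6


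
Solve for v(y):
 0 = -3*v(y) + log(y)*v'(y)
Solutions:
 v(y) = C1*exp(3*li(y))


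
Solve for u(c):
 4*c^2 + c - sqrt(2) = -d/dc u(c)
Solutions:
 u(c) = C1 - 4*c^3/3 - c^2/2 + sqrt(2)*c


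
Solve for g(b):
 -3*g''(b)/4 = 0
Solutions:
 g(b) = C1 + C2*b


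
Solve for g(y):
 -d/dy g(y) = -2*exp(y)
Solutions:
 g(y) = C1 + 2*exp(y)


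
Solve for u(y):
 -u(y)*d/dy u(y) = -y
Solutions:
 u(y) = -sqrt(C1 + y^2)
 u(y) = sqrt(C1 + y^2)


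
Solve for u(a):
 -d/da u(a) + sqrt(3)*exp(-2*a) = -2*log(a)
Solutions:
 u(a) = C1 + 2*a*log(a) - 2*a - sqrt(3)*exp(-2*a)/2


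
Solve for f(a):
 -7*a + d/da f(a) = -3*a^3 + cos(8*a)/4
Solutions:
 f(a) = C1 - 3*a^4/4 + 7*a^2/2 + sin(8*a)/32


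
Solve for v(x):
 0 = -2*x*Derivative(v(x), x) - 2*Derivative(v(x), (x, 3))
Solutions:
 v(x) = C1 + Integral(C2*airyai(-x) + C3*airybi(-x), x)


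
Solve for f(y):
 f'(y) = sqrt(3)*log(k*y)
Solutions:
 f(y) = C1 + sqrt(3)*y*log(k*y) - sqrt(3)*y


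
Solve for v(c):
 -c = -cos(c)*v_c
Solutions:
 v(c) = C1 + Integral(c/cos(c), c)


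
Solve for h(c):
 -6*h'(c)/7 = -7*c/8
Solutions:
 h(c) = C1 + 49*c^2/96


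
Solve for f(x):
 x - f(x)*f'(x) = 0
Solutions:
 f(x) = -sqrt(C1 + x^2)
 f(x) = sqrt(C1 + x^2)


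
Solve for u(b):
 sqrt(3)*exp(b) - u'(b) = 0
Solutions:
 u(b) = C1 + sqrt(3)*exp(b)


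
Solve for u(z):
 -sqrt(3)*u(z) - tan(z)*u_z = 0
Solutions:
 u(z) = C1/sin(z)^(sqrt(3))


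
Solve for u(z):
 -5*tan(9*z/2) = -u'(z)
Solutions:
 u(z) = C1 - 10*log(cos(9*z/2))/9


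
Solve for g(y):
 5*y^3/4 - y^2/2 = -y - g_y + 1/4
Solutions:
 g(y) = C1 - 5*y^4/16 + y^3/6 - y^2/2 + y/4


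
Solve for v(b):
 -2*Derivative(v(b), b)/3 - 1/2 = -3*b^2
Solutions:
 v(b) = C1 + 3*b^3/2 - 3*b/4


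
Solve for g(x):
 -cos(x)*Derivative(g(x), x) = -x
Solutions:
 g(x) = C1 + Integral(x/cos(x), x)


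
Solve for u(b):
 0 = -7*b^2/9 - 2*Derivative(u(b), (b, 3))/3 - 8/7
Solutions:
 u(b) = C1 + C2*b + C3*b^2 - 7*b^5/360 - 2*b^3/7


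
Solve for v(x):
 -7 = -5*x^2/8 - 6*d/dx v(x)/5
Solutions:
 v(x) = C1 - 25*x^3/144 + 35*x/6


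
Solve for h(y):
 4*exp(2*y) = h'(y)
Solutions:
 h(y) = C1 + 2*exp(2*y)


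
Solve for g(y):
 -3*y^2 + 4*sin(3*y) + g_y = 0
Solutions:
 g(y) = C1 + y^3 + 4*cos(3*y)/3


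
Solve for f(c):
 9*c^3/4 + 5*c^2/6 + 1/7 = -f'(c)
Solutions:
 f(c) = C1 - 9*c^4/16 - 5*c^3/18 - c/7


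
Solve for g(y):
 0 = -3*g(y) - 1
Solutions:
 g(y) = -1/3


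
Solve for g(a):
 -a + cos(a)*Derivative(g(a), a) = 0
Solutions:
 g(a) = C1 + Integral(a/cos(a), a)


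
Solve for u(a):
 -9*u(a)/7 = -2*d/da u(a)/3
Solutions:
 u(a) = C1*exp(27*a/14)


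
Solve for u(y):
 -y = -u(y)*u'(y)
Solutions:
 u(y) = -sqrt(C1 + y^2)
 u(y) = sqrt(C1 + y^2)


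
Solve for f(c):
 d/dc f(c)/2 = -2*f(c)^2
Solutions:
 f(c) = 1/(C1 + 4*c)


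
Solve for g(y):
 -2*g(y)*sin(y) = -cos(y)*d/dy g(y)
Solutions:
 g(y) = C1/cos(y)^2


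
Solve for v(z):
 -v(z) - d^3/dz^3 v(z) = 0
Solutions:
 v(z) = C3*exp(-z) + (C1*sin(sqrt(3)*z/2) + C2*cos(sqrt(3)*z/2))*exp(z/2)


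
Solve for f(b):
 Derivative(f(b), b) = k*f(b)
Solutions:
 f(b) = C1*exp(b*k)


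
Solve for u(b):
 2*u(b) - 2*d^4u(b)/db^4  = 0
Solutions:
 u(b) = C1*exp(-b) + C2*exp(b) + C3*sin(b) + C4*cos(b)


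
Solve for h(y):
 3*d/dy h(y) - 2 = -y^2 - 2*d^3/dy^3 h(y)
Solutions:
 h(y) = C1 + C2*sin(sqrt(6)*y/2) + C3*cos(sqrt(6)*y/2) - y^3/9 + 10*y/9


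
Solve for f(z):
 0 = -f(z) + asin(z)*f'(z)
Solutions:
 f(z) = C1*exp(Integral(1/asin(z), z))


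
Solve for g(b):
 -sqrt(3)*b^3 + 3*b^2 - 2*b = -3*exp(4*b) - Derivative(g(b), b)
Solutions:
 g(b) = C1 + sqrt(3)*b^4/4 - b^3 + b^2 - 3*exp(4*b)/4


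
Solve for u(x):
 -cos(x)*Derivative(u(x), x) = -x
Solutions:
 u(x) = C1 + Integral(x/cos(x), x)


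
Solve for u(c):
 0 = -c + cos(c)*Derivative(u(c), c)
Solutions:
 u(c) = C1 + Integral(c/cos(c), c)


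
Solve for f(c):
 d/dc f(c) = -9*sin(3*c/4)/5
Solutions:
 f(c) = C1 + 12*cos(3*c/4)/5


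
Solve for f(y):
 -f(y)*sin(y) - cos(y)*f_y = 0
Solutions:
 f(y) = C1*cos(y)


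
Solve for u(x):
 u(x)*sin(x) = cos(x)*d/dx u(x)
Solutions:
 u(x) = C1/cos(x)


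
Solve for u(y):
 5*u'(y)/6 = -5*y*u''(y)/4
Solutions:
 u(y) = C1 + C2*y^(1/3)


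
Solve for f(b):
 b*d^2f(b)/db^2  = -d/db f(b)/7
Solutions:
 f(b) = C1 + C2*b^(6/7)


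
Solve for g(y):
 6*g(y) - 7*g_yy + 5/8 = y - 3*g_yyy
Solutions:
 g(y) = C1*exp(y*(49/(sqrt(43) + 386/27)^(1/3) + 9*(sqrt(43) + 386/27)^(1/3) + 42)/54)*sin(sqrt(3)*y*(-9*(sqrt(43) + 386/27)^(1/3) + 49/(sqrt(43) + 386/27)^(1/3))/54) + C2*exp(y*(49/(sqrt(43) + 386/27)^(1/3) + 9*(sqrt(43) + 386/27)^(1/3) + 42)/54)*cos(sqrt(3)*y*(-9*(sqrt(43) + 386/27)^(1/3) + 49/(sqrt(43) + 386/27)^(1/3))/54) + C3*exp(y*(-9*(sqrt(43) + 386/27)^(1/3) - 49/(sqrt(43) + 386/27)^(1/3) + 21)/27) + y/6 - 5/48


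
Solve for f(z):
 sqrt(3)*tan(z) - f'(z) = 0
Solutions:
 f(z) = C1 - sqrt(3)*log(cos(z))


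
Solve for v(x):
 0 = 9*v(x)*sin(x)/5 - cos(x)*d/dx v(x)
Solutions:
 v(x) = C1/cos(x)^(9/5)


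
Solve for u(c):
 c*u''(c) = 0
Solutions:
 u(c) = C1 + C2*c


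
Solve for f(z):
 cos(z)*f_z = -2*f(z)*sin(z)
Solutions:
 f(z) = C1*cos(z)^2


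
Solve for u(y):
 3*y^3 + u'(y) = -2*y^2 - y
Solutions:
 u(y) = C1 - 3*y^4/4 - 2*y^3/3 - y^2/2


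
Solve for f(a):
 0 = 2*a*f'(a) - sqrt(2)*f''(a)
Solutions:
 f(a) = C1 + C2*erfi(2^(3/4)*a/2)


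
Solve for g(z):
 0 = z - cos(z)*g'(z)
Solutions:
 g(z) = C1 + Integral(z/cos(z), z)


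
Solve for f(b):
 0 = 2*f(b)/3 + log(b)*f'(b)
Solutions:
 f(b) = C1*exp(-2*li(b)/3)


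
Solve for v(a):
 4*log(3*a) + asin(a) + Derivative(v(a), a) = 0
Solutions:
 v(a) = C1 - 4*a*log(a) - a*asin(a) - 4*a*log(3) + 4*a - sqrt(1 - a^2)


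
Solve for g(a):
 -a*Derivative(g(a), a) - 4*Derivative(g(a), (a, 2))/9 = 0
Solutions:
 g(a) = C1 + C2*erf(3*sqrt(2)*a/4)


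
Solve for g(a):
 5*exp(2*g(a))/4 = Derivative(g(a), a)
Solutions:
 g(a) = log(-sqrt(-1/(C1 + 5*a))) + log(2)/2
 g(a) = log(-1/(C1 + 5*a))/2 + log(2)/2


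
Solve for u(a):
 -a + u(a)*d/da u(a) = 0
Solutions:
 u(a) = -sqrt(C1 + a^2)
 u(a) = sqrt(C1 + a^2)


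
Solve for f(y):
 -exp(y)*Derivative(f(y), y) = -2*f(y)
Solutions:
 f(y) = C1*exp(-2*exp(-y))


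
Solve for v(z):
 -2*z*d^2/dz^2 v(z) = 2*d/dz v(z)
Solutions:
 v(z) = C1 + C2*log(z)
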